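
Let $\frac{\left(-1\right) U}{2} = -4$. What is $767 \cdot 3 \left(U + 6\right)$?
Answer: $32214$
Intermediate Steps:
$U = 8$ ($U = \left(-2\right) \left(-4\right) = 8$)
$767 \cdot 3 \left(U + 6\right) = 767 \cdot 3 \left(8 + 6\right) = 767 \cdot 3 \cdot 14 = 767 \cdot 42 = 32214$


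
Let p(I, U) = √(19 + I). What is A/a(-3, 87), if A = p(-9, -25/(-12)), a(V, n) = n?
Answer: √10/87 ≈ 0.036348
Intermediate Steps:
A = √10 (A = √(19 - 9) = √10 ≈ 3.1623)
A/a(-3, 87) = √10/87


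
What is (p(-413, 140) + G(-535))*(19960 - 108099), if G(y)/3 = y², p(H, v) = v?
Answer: -75695095285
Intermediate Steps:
G(y) = 3*y²
(p(-413, 140) + G(-535))*(19960 - 108099) = (140 + 3*(-535)²)*(19960 - 108099) = (140 + 3*286225)*(-88139) = (140 + 858675)*(-88139) = 858815*(-88139) = -75695095285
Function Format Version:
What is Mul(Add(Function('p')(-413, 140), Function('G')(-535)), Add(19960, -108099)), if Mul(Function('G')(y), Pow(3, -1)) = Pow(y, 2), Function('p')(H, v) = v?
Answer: -75695095285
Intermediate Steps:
Function('G')(y) = Mul(3, Pow(y, 2))
Mul(Add(Function('p')(-413, 140), Function('G')(-535)), Add(19960, -108099)) = Mul(Add(140, Mul(3, Pow(-535, 2))), Add(19960, -108099)) = Mul(Add(140, Mul(3, 286225)), -88139) = Mul(Add(140, 858675), -88139) = Mul(858815, -88139) = -75695095285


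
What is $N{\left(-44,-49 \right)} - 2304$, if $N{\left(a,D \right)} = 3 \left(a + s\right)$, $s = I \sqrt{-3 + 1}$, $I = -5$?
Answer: $-2436 - 15 i \sqrt{2} \approx -2436.0 - 21.213 i$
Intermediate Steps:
$s = - 5 i \sqrt{2}$ ($s = - 5 \sqrt{-3 + 1} = - 5 \sqrt{-2} = - 5 i \sqrt{2} \approx - 7.0711 i$)
$N{\left(a,D \right)} = 3 a - 15 i \sqrt{2}$ ($N{\left(a,D \right)} = 3 \left(a - 5 i \sqrt{2}\right) = 3 a - 15 i \sqrt{2}$)
$N{\left(-44,-49 \right)} - 2304 = \left(3 \left(-44\right) - 15 i \sqrt{2}\right) - 2304 = \left(-132 - 15 i \sqrt{2}\right) - 2304 = -2436 - 15 i \sqrt{2}$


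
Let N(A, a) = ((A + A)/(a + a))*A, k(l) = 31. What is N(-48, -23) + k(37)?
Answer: -1591/23 ≈ -69.174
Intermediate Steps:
N(A, a) = A²/a (N(A, a) = ((2*A)/((2*a)))*A = ((2*A)*(1/(2*a)))*A = (A/a)*A = A²/a)
N(-48, -23) + k(37) = (-48)²/(-23) + 31 = 2304*(-1/23) + 31 = -2304/23 + 31 = -1591/23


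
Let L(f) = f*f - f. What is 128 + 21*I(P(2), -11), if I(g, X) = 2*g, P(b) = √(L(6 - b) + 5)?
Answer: 128 + 42*√17 ≈ 301.17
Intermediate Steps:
L(f) = f² - f
P(b) = √(5 + (5 - b)*(6 - b)) (P(b) = √((6 - b)*(-1 + (6 - b)) + 5) = √((6 - b)*(5 - b) + 5) = √((5 - b)*(6 - b) + 5) = √(5 + (5 - b)*(6 - b)))
128 + 21*I(P(2), -11) = 128 + 21*(2*√(5 + (-6 + 2)*(-5 + 2))) = 128 + 21*(2*√(5 - 4*(-3))) = 128 + 21*(2*√(5 + 12)) = 128 + 21*(2*√17) = 128 + 42*√17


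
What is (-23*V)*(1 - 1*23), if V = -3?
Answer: -1518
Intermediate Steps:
(-23*V)*(1 - 1*23) = (-23*(-3))*(1 - 1*23) = 69*(1 - 23) = 69*(-22) = -1518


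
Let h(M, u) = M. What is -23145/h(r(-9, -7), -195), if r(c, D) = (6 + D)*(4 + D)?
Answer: -7715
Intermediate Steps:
r(c, D) = (4 + D)*(6 + D)
-23145/h(r(-9, -7), -195) = -23145/(24 + (-7)² + 10*(-7)) = -23145/(24 + 49 - 70) = -23145/3 = -23145*⅓ = -7715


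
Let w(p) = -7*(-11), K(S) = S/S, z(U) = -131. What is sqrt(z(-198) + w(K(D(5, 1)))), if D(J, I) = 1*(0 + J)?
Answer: 3*I*sqrt(6) ≈ 7.3485*I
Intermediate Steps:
D(J, I) = J (D(J, I) = 1*J = J)
K(S) = 1
w(p) = 77
sqrt(z(-198) + w(K(D(5, 1)))) = sqrt(-131 + 77) = sqrt(-54) = 3*I*sqrt(6)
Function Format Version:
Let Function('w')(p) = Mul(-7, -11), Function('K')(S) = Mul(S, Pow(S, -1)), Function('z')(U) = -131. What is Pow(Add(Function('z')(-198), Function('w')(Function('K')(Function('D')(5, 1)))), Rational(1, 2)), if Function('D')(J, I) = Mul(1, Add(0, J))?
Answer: Mul(3, I, Pow(6, Rational(1, 2))) ≈ Mul(7.3485, I)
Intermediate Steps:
Function('D')(J, I) = J (Function('D')(J, I) = Mul(1, J) = J)
Function('K')(S) = 1
Function('w')(p) = 77
Pow(Add(Function('z')(-198), Function('w')(Function('K')(Function('D')(5, 1)))), Rational(1, 2)) = Pow(Add(-131, 77), Rational(1, 2)) = Pow(-54, Rational(1, 2)) = Mul(3, I, Pow(6, Rational(1, 2)))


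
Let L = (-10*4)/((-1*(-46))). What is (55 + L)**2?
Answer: 1550025/529 ≈ 2930.1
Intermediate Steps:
L = -20/23 (L = -40/46 = -40*1/46 = -20/23 ≈ -0.86957)
(55 + L)**2 = (55 - 20/23)**2 = (1245/23)**2 = 1550025/529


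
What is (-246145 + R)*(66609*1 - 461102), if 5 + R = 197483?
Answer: 19198790831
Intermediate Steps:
R = 197478 (R = -5 + 197483 = 197478)
(-246145 + R)*(66609*1 - 461102) = (-246145 + 197478)*(66609*1 - 461102) = -48667*(66609 - 461102) = -48667*(-394493) = 19198790831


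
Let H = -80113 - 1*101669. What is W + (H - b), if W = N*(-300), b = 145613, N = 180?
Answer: -381395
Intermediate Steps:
W = -54000 (W = 180*(-300) = -54000)
H = -181782 (H = -80113 - 101669 = -181782)
W + (H - b) = -54000 + (-181782 - 1*145613) = -54000 + (-181782 - 145613) = -54000 - 327395 = -381395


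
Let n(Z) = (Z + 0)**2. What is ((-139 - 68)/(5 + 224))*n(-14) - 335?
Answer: -117287/229 ≈ -512.17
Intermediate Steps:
n(Z) = Z**2
((-139 - 68)/(5 + 224))*n(-14) - 335 = ((-139 - 68)/(5 + 224))*(-14)**2 - 335 = -207/229*196 - 335 = -40572/229 - 335 = -117287/229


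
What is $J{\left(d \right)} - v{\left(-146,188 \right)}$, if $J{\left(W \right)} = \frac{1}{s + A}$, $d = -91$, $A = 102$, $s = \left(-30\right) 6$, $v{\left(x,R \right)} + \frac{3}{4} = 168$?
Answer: $- \frac{26093}{156} \approx -167.26$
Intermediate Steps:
$v{\left(x,R \right)} = \frac{669}{4}$ ($v{\left(x,R \right)} = - \frac{3}{4} + 168 = \frac{669}{4}$)
$s = -180$
$J{\left(W \right)} = - \frac{1}{78}$ ($J{\left(W \right)} = \frac{1}{-180 + 102} = \frac{1}{-78} = - \frac{1}{78}$)
$J{\left(d \right)} - v{\left(-146,188 \right)} = - \frac{1}{78} - \frac{669}{4} = - \frac{26093}{156}$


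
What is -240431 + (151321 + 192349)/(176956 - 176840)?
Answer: -13773163/58 ≈ -2.3747e+5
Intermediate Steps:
-240431 + (151321 + 192349)/(176956 - 176840) = -240431 + 343670/116 = -240431 + 343670*(1/116) = -240431 + 171835/58 = -13773163/58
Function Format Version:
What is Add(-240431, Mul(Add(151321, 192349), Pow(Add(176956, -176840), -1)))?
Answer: Rational(-13773163, 58) ≈ -2.3747e+5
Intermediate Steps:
Add(-240431, Mul(Add(151321, 192349), Pow(Add(176956, -176840), -1))) = Add(-240431, Mul(343670, Pow(116, -1))) = Add(-240431, Mul(343670, Rational(1, 116))) = Add(-240431, Rational(171835, 58)) = Rational(-13773163, 58)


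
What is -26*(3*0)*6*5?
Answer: 0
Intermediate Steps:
-26*(3*0)*6*5 = -26*0*6*5 = -0*5 = -26*0 = 0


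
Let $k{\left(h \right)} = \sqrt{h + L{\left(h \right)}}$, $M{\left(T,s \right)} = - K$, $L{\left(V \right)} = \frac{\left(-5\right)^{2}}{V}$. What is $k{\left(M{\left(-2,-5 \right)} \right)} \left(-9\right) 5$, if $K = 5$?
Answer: $- 45 i \sqrt{10} \approx - 142.3 i$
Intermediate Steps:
$L{\left(V \right)} = \frac{25}{V}$
$M{\left(T,s \right)} = -5$ ($M{\left(T,s \right)} = \left(-1\right) 5 = -5$)
$k{\left(h \right)} = \sqrt{h + \frac{25}{h}}$
$k{\left(M{\left(-2,-5 \right)} \right)} \left(-9\right) 5 = \sqrt{-5 + \frac{25}{-5}} \left(-9\right) 5 = \sqrt{-5 + 25 \left(- \frac{1}{5}\right)} \left(-9\right) 5 = \sqrt{-5 - 5} \left(-9\right) 5 = \sqrt{-10} \left(-9\right) 5 = i \sqrt{10} \left(-9\right) 5 = - 9 i \sqrt{10} \cdot 5 = - 45 i \sqrt{10}$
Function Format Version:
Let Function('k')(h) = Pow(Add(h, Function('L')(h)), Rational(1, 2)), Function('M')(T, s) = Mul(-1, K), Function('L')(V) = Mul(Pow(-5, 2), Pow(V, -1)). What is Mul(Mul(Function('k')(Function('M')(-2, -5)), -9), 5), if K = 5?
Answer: Mul(-45, I, Pow(10, Rational(1, 2))) ≈ Mul(-142.30, I)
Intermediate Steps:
Function('L')(V) = Mul(25, Pow(V, -1))
Function('M')(T, s) = -5 (Function('M')(T, s) = Mul(-1, 5) = -5)
Function('k')(h) = Pow(Add(h, Mul(25, Pow(h, -1))), Rational(1, 2))
Mul(Mul(Function('k')(Function('M')(-2, -5)), -9), 5) = Mul(Mul(Pow(Add(-5, Mul(25, Pow(-5, -1))), Rational(1, 2)), -9), 5) = Mul(Mul(Pow(Add(-5, Mul(25, Rational(-1, 5))), Rational(1, 2)), -9), 5) = Mul(Mul(Pow(Add(-5, -5), Rational(1, 2)), -9), 5) = Mul(Mul(Pow(-10, Rational(1, 2)), -9), 5) = Mul(Mul(Mul(I, Pow(10, Rational(1, 2))), -9), 5) = Mul(Mul(-9, I, Pow(10, Rational(1, 2))), 5) = Mul(-45, I, Pow(10, Rational(1, 2)))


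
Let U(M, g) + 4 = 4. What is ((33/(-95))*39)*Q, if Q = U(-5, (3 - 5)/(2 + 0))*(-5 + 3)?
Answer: 0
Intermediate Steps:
U(M, g) = 0 (U(M, g) = -4 + 4 = 0)
Q = 0 (Q = 0*(-5 + 3) = 0*(-2) = 0)
((33/(-95))*39)*Q = ((33/(-95))*39)*0 = ((33*(-1/95))*39)*0 = -33/95*39*0 = -1287/95*0 = 0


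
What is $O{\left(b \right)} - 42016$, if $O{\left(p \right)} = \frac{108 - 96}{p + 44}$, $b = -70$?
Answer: $- \frac{546214}{13} \approx -42016.0$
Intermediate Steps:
$O{\left(p \right)} = \frac{12}{44 + p}$
$O{\left(b \right)} - 42016 = \frac{12}{44 - 70} - 42016 = \frac{12}{-26} - 42016 = 12 \left(- \frac{1}{26}\right) - 42016 = - \frac{6}{13} - 42016 = - \frac{546214}{13}$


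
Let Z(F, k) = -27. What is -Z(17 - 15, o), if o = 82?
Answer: 27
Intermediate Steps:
-Z(17 - 15, o) = -1*(-27) = 27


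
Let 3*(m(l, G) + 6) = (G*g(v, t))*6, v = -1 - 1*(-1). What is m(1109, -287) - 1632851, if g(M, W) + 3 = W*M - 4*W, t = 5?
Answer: -1619655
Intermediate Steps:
v = 0 (v = -1 + 1 = 0)
g(M, W) = -3 - 4*W + M*W (g(M, W) = -3 + (W*M - 4*W) = -3 + (M*W - 4*W) = -3 + (-4*W + M*W) = -3 - 4*W + M*W)
m(l, G) = -6 - 46*G (m(l, G) = -6 + ((G*(-3 - 4*5 + 0*5))*6)/3 = -6 + ((G*(-3 - 20 + 0))*6)/3 = -6 + ((G*(-23))*6)/3 = -6 + (-23*G*6)/3 = -6 + (-138*G)/3 = -6 - 46*G)
m(1109, -287) - 1632851 = (-6 - 46*(-287)) - 1632851 = (-6 + 13202) - 1632851 = 13196 - 1632851 = -1619655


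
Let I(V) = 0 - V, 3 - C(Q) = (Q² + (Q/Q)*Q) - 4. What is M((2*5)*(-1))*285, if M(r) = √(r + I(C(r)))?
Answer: 285*√73 ≈ 2435.0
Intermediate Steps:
C(Q) = 7 - Q - Q² (C(Q) = 3 - ((Q² + (Q/Q)*Q) - 4) = 3 - ((Q² + 1*Q) - 4) = 3 - ((Q² + Q) - 4) = 3 - ((Q + Q²) - 4) = 3 - (-4 + Q + Q²) = 3 + (4 - Q - Q²) = 7 - Q - Q²)
I(V) = -V
M(r) = √(-7 + r² + 2*r) (M(r) = √(r - (7 - r - r²)) = √(r + (-7 + r + r²)) = √(-7 + r² + 2*r))
M((2*5)*(-1))*285 = √(-7 + ((2*5)*(-1))² + 2*((2*5)*(-1)))*285 = √(-7 + (10*(-1))² + 2*(10*(-1)))*285 = √(-7 + (-10)² + 2*(-10))*285 = √(-7 + 100 - 20)*285 = √73*285 = 285*√73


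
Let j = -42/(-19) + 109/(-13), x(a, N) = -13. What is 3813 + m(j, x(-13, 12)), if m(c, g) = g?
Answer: 3800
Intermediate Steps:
j = -1525/247 (j = -42*(-1/19) + 109*(-1/13) = 42/19 - 109/13 = -1525/247 ≈ -6.1741)
3813 + m(j, x(-13, 12)) = 3813 - 13 = 3800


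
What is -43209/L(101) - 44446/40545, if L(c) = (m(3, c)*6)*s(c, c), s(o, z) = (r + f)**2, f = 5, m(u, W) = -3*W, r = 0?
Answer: -5959151/40950450 ≈ -0.14552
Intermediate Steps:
s(o, z) = 25 (s(o, z) = (0 + 5)**2 = 5**2 = 25)
L(c) = -450*c (L(c) = (-3*c*6)*25 = -18*c*25 = -450*c)
-43209/L(101) - 44446/40545 = -43209/((-450*101)) - 44446/40545 = -43209/(-45450) - 44446*1/40545 = -43209*(-1/45450) - 44446/40545 = 4801/5050 - 44446/40545 = -5959151/40950450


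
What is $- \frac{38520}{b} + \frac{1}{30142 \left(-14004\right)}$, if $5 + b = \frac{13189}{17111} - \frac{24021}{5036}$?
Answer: $\frac{467035941904808981351}{109109226644395992} \approx 4280.4$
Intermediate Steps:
$b = - \frac{775458507}{86170996}$ ($b = -5 + \left(\frac{13189}{17111} - \frac{24021}{5036}\right) = -5 - \frac{344603527}{86170996} = - \frac{775458507}{86170996} \approx -8.9991$)
$- \frac{38520}{b} + \frac{1}{30142 \left(-14004\right)} = - \frac{38520}{- \frac{775458507}{86170996}} + \frac{1}{30142 \left(-14004\right)} = \left(-38520\right) \left(- \frac{86170996}{775458507}\right) + \frac{1}{30142} \left(- \frac{1}{14004}\right) = \frac{1106435588640}{258486169} - \frac{1}{422108568} = \frac{467035941904808981351}{109109226644395992}$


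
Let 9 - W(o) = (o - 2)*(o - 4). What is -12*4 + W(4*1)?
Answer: -39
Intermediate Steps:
W(o) = 9 - (-4 + o)*(-2 + o) (W(o) = 9 - (o - 2)*(o - 4) = 9 - (-2 + o)*(-4 + o) = 9 - (-4 + o)*(-2 + o))
-12*4 + W(4*1) = -12*4 + (1 - (4*1)**2 + 6*(4*1)) = -48 + (1 - 1*4**2 + 6*4) = -48 + (1 - 1*16 + 24) = -48 + (1 - 16 + 24) = -48 + 9 = -39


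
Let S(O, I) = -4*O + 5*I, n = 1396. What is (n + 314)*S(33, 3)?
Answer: -200070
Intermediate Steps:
(n + 314)*S(33, 3) = (1396 + 314)*(-4*33 + 5*3) = 1710*(-132 + 15) = 1710*(-117) = -200070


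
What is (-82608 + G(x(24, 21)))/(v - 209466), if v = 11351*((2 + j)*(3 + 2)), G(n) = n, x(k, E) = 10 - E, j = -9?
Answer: 82619/606751 ≈ 0.13617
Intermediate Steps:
v = -397285 (v = 11351*((2 - 9)*(3 + 2)) = 11351*(-7*5) = 11351*(-35) = -397285)
(-82608 + G(x(24, 21)))/(v - 209466) = (-82608 + (10 - 1*21))/(-397285 - 209466) = (-82608 + (10 - 21))/(-606751) = (-82608 - 11)*(-1/606751) = -82619*(-1/606751) = 82619/606751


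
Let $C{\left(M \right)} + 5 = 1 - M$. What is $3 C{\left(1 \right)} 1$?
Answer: $-15$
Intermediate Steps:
$C{\left(M \right)} = -4 - M$ ($C{\left(M \right)} = -5 - \left(-1 + M\right) = -4 - M$)
$3 C{\left(1 \right)} 1 = 3 \left(-4 - 1\right) 1 = 3 \left(-5\right) 1 = \left(-15\right) 1 = -15$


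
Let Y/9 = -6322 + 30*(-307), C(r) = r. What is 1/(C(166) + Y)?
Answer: -1/139622 ≈ -7.1622e-6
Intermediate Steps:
Y = -139788 (Y = 9*(-6322 + 30*(-307)) = 9*(-6322 - 9210) = 9*(-15532) = -139788)
1/(C(166) + Y) = 1/(166 - 139788) = 1/(-139622) = -1/139622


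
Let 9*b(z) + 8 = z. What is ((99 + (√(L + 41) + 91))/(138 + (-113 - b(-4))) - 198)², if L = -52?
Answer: 227165085/6241 - 90432*I*√11/6241 ≈ 36399.0 - 48.058*I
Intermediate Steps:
b(z) = -8/9 + z/9
((99 + (√(L + 41) + 91))/(138 + (-113 - b(-4))) - 198)² = ((99 + (√(-52 + 41) + 91))/(138 + (-113 - (-8/9 + (⅑)*(-4)))) - 198)² = ((99 + (√(-11) + 91))/(138 + (-113 - (-8/9 - 4/9))) - 198)² = ((99 + (I*√11 + 91))/(138 + (-113 - 1*(-4/3))) - 198)² = ((99 + (91 + I*√11))/(138 + (-113 + 4/3)) - 198)² = ((190 + I*√11)/(138 - 335/3) - 198)² = ((190 + I*√11)/(79/3) - 198)² = ((190 + I*√11)*(3/79) - 198)² = ((570/79 + 3*I*√11/79) - 198)² = (-15072/79 + 3*I*√11/79)²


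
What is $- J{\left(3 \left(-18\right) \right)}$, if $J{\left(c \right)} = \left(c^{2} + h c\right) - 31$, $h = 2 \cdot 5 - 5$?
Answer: $-2615$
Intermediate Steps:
$h = 5$ ($h = 10 - 5 = 5$)
$J{\left(c \right)} = -31 + c^{2} + 5 c$ ($J{\left(c \right)} = \left(c^{2} + 5 c\right) - 31 = -31 + c^{2} + 5 c$)
$- J{\left(3 \left(-18\right) \right)} = - (-31 + \left(3 \left(-18\right)\right)^{2} + 5 \cdot 3 \left(-18\right)) = - (-31 + \left(-54\right)^{2} + 5 \left(-54\right)) = - (-31 + 2916 - 270) = \left(-1\right) 2615 = -2615$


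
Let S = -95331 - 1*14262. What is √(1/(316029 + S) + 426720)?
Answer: √4546255901252889/103218 ≈ 653.24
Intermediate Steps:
S = -109593 (S = -95331 - 14262 = -109593)
√(1/(316029 + S) + 426720) = √(1/(316029 - 109593) + 426720) = √(1/206436 + 426720) = √(88090369921/206436) = √4546255901252889/103218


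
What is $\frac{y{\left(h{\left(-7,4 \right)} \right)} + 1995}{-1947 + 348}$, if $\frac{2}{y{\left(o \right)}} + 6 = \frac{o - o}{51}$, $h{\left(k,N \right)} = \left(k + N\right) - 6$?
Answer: $- \frac{5984}{4797} \approx -1.2474$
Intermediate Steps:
$h{\left(k,N \right)} = -6 + N + k$ ($h{\left(k,N \right)} = \left(N + k\right) - 6 = -6 + N + k$)
$y{\left(o \right)} = - \frac{1}{3}$ ($y{\left(o \right)} = \frac{2}{-6 + \frac{o - o}{51}} = \frac{2}{-6 + 0 \cdot \frac{1}{51}} = \frac{2}{-6 + 0} = \frac{2}{-6} = 2 \left(- \frac{1}{6}\right) = - \frac{1}{3}$)
$\frac{y{\left(h{\left(-7,4 \right)} \right)} + 1995}{-1947 + 348} = \frac{- \frac{1}{3} + 1995}{-1947 + 348} = \frac{5984}{3 \left(-1599\right)} = \frac{5984}{3} \left(- \frac{1}{1599}\right) = - \frac{5984}{4797}$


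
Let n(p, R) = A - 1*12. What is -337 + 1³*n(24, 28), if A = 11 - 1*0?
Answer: -338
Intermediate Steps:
A = 11 (A = 11 + 0 = 11)
n(p, R) = -1 (n(p, R) = 11 - 1*12 = 11 - 12 = -1)
-337 + 1³*n(24, 28) = -337 + 1³*(-1) = -337 + 1*(-1) = -337 - 1 = -338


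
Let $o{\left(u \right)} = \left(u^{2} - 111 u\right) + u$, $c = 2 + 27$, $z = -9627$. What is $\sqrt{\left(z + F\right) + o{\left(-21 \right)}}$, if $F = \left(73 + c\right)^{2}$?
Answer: $42 \sqrt{2} \approx 59.397$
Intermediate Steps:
$c = 29$
$F = 10404$ ($F = \left(73 + 29\right)^{2} = 102^{2} = 10404$)
$o{\left(u \right)} = u^{2} - 110 u$
$\sqrt{\left(z + F\right) + o{\left(-21 \right)}} = \sqrt{\left(-9627 + 10404\right) - 21 \left(-110 - 21\right)} = \sqrt{777 - -2751} = \sqrt{777 + 2751} = \sqrt{3528} = 42 \sqrt{2}$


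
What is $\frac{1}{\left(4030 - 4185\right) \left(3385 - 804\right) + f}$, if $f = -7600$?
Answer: $- \frac{1}{407655} \approx -2.4531 \cdot 10^{-6}$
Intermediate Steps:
$\frac{1}{\left(4030 - 4185\right) \left(3385 - 804\right) + f} = \frac{1}{\left(4030 - 4185\right) \left(3385 - 804\right) - 7600} = \frac{1}{\left(-155\right) 2581 - 7600} = \frac{1}{-400055 - 7600} = \frac{1}{-407655} = - \frac{1}{407655}$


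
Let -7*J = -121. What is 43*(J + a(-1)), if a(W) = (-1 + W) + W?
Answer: 4300/7 ≈ 614.29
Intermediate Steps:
J = 121/7 (J = -⅐*(-121) = 121/7 ≈ 17.286)
a(W) = -1 + 2*W
43*(J + a(-1)) = 43*(121/7 + (-1 + 2*(-1))) = 43*(121/7 + (-1 - 2)) = 43*(121/7 - 3) = 43*(100/7) = 4300/7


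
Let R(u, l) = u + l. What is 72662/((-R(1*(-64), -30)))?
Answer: 773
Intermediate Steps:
R(u, l) = l + u
72662/((-R(1*(-64), -30))) = 72662/((-(-30 + 1*(-64)))) = 72662/((-(-30 - 64))) = 72662/((-1*(-94))) = 72662/94 = 72662*(1/94) = 773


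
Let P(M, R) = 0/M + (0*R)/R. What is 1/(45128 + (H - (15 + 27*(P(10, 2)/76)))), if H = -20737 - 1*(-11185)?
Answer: 1/35561 ≈ 2.8121e-5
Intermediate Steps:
P(M, R) = 0 (P(M, R) = 0 + 0/R = 0 + 0 = 0)
H = -9552 (H = -20737 + 11185 = -9552)
1/(45128 + (H - (15 + 27*(P(10, 2)/76)))) = 1/(45128 + (-9552 - (15 + 27*(0/76)))) = 1/(45128 + (-9552 - (15 + 27*(0*(1/76))))) = 1/(45128 + (-9552 - (15 + 27*0))) = 1/(45128 + (-9552 - (15 + 0))) = 1/(45128 + (-9552 - 1*15)) = 1/(45128 + (-9552 - 15)) = 1/(45128 - 9567) = 1/35561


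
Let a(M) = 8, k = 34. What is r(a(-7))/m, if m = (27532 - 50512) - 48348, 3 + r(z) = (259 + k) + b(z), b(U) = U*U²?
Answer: -401/35664 ≈ -0.011244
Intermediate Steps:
b(U) = U³
r(z) = 290 + z³ (r(z) = -3 + ((259 + 34) + z³) = -3 + (293 + z³) = 290 + z³)
m = -71328 (m = -22980 - 48348 = -71328)
r(a(-7))/m = (290 + 8³)/(-71328) = (290 + 512)*(-1/71328) = 802*(-1/71328) = -401/35664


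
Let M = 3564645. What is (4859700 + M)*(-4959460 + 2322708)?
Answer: -22212908527440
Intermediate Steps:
(4859700 + M)*(-4959460 + 2322708) = (4859700 + 3564645)*(-4959460 + 2322708) = 8424345*(-2636752) = -22212908527440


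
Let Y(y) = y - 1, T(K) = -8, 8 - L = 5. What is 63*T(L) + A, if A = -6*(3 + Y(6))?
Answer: -552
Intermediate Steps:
L = 3 (L = 8 - 1*5 = 8 - 5 = 3)
Y(y) = -1 + y
A = -48 (A = -6*(3 + (-1 + 6)) = -6*(3 + 5) = -6*8 = -48)
63*T(L) + A = 63*(-8) - 48 = -504 - 48 = -552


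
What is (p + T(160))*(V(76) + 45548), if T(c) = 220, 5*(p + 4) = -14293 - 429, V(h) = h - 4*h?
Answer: -123651088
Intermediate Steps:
V(h) = -3*h
p = -14742/5 (p = -4 + (-14293 - 429)/5 = -4 + (⅕)*(-14722) = -4 - 14722/5 = -14742/5 ≈ -2948.4)
(p + T(160))*(V(76) + 45548) = (-14742/5 + 220)*(-3*76 + 45548) = -13642*(-228 + 45548)/5 = -13642/5*45320 = -123651088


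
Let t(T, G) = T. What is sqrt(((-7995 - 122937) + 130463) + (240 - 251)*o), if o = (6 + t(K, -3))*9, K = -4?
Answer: I*sqrt(667) ≈ 25.826*I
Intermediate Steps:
o = 18 (o = (6 - 4)*9 = 2*9 = 18)
sqrt(((-7995 - 122937) + 130463) + (240 - 251)*o) = sqrt(((-7995 - 122937) + 130463) + (240 - 251)*18) = sqrt((-130932 + 130463) - 11*18) = sqrt(-469 - 198) = sqrt(-667) = I*sqrt(667)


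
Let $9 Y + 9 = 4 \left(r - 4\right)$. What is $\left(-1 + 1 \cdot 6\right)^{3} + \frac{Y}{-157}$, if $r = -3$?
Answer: $\frac{176662}{1413} \approx 125.03$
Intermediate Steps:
$Y = - \frac{37}{9}$ ($Y = -1 + \frac{4 \left(-3 - 4\right)}{9} = -1 + \frac{4 \left(-7\right)}{9} = -1 + \frac{1}{9} \left(-28\right) = -1 - \frac{28}{9} = - \frac{37}{9} \approx -4.1111$)
$\left(-1 + 1 \cdot 6\right)^{3} + \frac{Y}{-157} = \left(-1 + 1 \cdot 6\right)^{3} - \frac{37}{9 \left(-157\right)} = \left(-1 + 6\right)^{3} - - \frac{37}{1413} = 5^{3} + \frac{37}{1413} = 125 + \frac{37}{1413} = \frac{176662}{1413}$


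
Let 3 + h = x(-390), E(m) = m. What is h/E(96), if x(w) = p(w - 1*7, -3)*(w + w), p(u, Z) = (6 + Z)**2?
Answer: -2341/32 ≈ -73.156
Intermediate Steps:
x(w) = 18*w (x(w) = (6 - 3)**2*(w + w) = 3**2*(2*w) = 9*(2*w) = 18*w)
h = -7023 (h = -3 + 18*(-390) = -3 - 7020 = -7023)
h/E(96) = -7023/96 = -7023*1/96 = -2341/32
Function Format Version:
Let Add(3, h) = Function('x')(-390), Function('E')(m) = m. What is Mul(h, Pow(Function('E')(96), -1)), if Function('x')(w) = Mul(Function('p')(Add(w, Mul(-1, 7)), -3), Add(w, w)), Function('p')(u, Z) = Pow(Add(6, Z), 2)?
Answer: Rational(-2341, 32) ≈ -73.156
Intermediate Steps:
Function('x')(w) = Mul(18, w) (Function('x')(w) = Mul(Pow(Add(6, -3), 2), Add(w, w)) = Mul(Pow(3, 2), Mul(2, w)) = Mul(9, Mul(2, w)) = Mul(18, w))
h = -7023 (h = Add(-3, Mul(18, -390)) = Add(-3, -7020) = -7023)
Mul(h, Pow(Function('E')(96), -1)) = Mul(-7023, Pow(96, -1)) = Mul(-7023, Rational(1, 96)) = Rational(-2341, 32)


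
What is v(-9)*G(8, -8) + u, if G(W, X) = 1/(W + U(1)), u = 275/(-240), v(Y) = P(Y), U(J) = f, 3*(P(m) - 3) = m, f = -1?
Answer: -55/48 ≈ -1.1458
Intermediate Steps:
P(m) = 3 + m/3
U(J) = -1
v(Y) = 3 + Y/3
u = -55/48 (u = 275*(-1/240) = -55/48 ≈ -1.1458)
G(W, X) = 1/(-1 + W) (G(W, X) = 1/(W - 1) = 1/(-1 + W))
v(-9)*G(8, -8) + u = (3 + (⅓)*(-9))/(-1 + 8) - 55/48 = (3 - 3)/7 - 55/48 = 0*(⅐) - 55/48 = 0 - 55/48 = -55/48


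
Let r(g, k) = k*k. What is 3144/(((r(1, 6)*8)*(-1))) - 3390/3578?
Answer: -254699/21468 ≈ -11.864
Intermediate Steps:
r(g, k) = k**2
3144/(((r(1, 6)*8)*(-1))) - 3390/3578 = 3144/(((6**2*8)*(-1))) - 3390/3578 = 3144/(((36*8)*(-1))) - 3390*1/3578 = 3144/((288*(-1))) - 1695/1789 = 3144/(-288) - 1695/1789 = 3144*(-1/288) - 1695/1789 = -131/12 - 1695/1789 = -254699/21468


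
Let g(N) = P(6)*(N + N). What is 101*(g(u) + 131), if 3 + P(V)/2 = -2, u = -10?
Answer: 33431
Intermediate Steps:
P(V) = -10 (P(V) = -6 + 2*(-2) = -6 - 4 = -10)
g(N) = -20*N (g(N) = -10*(N + N) = -20*N)
101*(g(u) + 131) = 101*(-20*(-10) + 131) = 101*(200 + 131) = 101*331 = 33431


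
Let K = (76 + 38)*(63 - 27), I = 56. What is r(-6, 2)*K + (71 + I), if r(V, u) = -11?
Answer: -45017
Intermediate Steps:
K = 4104 (K = 114*36 = 4104)
r(-6, 2)*K + (71 + I) = -11*4104 + (71 + 56) = -45144 + 127 = -45017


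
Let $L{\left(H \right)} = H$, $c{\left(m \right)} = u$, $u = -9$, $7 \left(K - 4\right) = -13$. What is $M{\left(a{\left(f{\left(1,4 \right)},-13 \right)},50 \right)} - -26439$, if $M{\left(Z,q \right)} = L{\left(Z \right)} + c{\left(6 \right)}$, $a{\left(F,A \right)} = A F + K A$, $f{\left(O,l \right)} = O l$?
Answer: $\frac{184451}{7} \approx 26350.0$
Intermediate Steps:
$K = \frac{15}{7}$ ($K = 4 + \frac{1}{7} \left(-13\right) = 4 - \frac{13}{7} = \frac{15}{7} \approx 2.1429$)
$c{\left(m \right)} = -9$
$a{\left(F,A \right)} = \frac{15 A}{7} + A F$ ($a{\left(F,A \right)} = A F + \frac{15 A}{7} = \frac{15 A}{7} + A F$)
$M{\left(Z,q \right)} = -9 + Z$ ($M{\left(Z,q \right)} = Z - 9 = -9 + Z$)
$M{\left(a{\left(f{\left(1,4 \right)},-13 \right)},50 \right)} - -26439 = \left(-9 + \frac{1}{7} \left(-13\right) \left(15 + 7 \cdot 1 \cdot 4\right)\right) - -26439 = \left(-9 + \frac{1}{7} \left(-13\right) \left(15 + 7 \cdot 4\right)\right) + 26439 = \left(-9 + \frac{1}{7} \left(-13\right) \left(15 + 28\right)\right) + 26439 = \left(-9 + \frac{1}{7} \left(-13\right) 43\right) + 26439 = \left(-9 - \frac{559}{7}\right) + 26439 = - \frac{622}{7} + 26439 = \frac{184451}{7}$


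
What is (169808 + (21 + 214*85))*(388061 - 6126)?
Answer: 71811036765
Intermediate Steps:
(169808 + (21 + 214*85))*(388061 - 6126) = (169808 + (21 + 18190))*381935 = (169808 + 18211)*381935 = 188019*381935 = 71811036765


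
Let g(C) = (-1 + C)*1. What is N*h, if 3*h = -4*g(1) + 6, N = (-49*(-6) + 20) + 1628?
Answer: 3884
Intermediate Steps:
g(C) = -1 + C
N = 1942 (N = (294 + 20) + 1628 = 314 + 1628 = 1942)
h = 2 (h = (-4*(-1 + 1) + 6)/3 = (-4*0 + 6)/3 = (0 + 6)/3 = (⅓)*6 = 2)
N*h = 1942*2 = 3884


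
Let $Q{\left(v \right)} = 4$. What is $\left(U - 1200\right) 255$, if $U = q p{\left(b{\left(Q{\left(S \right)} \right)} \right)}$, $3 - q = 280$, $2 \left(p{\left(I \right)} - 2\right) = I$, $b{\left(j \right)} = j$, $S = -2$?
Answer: $-588540$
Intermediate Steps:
$p{\left(I \right)} = 2 + \frac{I}{2}$
$q = -277$ ($q = 3 - 280 = -277$)
$U = -1108$ ($U = - 277 \left(2 + \frac{1}{2} \cdot 4\right) = - 277 \left(2 + 2\right) = \left(-277\right) 4 = -1108$)
$\left(U - 1200\right) 255 = \left(-1108 - 1200\right) 255 = \left(-2308\right) 255 = -588540$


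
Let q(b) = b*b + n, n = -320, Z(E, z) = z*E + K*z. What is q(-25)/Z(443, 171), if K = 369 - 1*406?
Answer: 305/69426 ≈ 0.0043932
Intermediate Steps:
K = -37 (K = 369 - 406 = -37)
Z(E, z) = -37*z + E*z (Z(E, z) = z*E - 37*z = E*z - 37*z = -37*z + E*z)
q(b) = -320 + b² (q(b) = b*b - 320 = b² - 320 = -320 + b²)
q(-25)/Z(443, 171) = (-320 + (-25)²)/((171*(-37 + 443))) = (-320 + 625)/((171*406)) = 305/69426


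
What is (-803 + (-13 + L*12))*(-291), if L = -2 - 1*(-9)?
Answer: 213012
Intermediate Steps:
L = 7 (L = -2 + 9 = 7)
(-803 + (-13 + L*12))*(-291) = (-803 + (-13 + 7*12))*(-291) = (-803 + (-13 + 84))*(-291) = (-803 + 71)*(-291) = -732*(-291) = 213012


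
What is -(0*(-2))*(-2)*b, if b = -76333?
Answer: 0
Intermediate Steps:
-(0*(-2))*(-2)*b = -(0*(-2))*(-2)*(-76333) = -0*(-2)*(-76333) = -0*(-76333) = -1*0 = 0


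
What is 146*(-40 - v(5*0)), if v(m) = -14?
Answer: -3796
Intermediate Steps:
146*(-40 - v(5*0)) = 146*(-40 - 1*(-14)) = 146*(-40 + 14) = 146*(-26) = -3796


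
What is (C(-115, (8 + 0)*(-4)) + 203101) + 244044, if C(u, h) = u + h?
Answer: 446998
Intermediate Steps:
C(u, h) = h + u
(C(-115, (8 + 0)*(-4)) + 203101) + 244044 = (((8 + 0)*(-4) - 115) + 203101) + 244044 = ((8*(-4) - 115) + 203101) + 244044 = ((-32 - 115) + 203101) + 244044 = (-147 + 203101) + 244044 = 202954 + 244044 = 446998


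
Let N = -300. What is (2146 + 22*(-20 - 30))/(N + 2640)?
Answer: 523/1170 ≈ 0.44701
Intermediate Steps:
(2146 + 22*(-20 - 30))/(N + 2640) = (2146 + 22*(-20 - 30))/(-300 + 2640) = (2146 + 22*(-50))/2340 = (2146 - 1100)*(1/2340) = 1046*(1/2340) = 523/1170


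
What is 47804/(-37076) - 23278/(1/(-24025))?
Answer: 5183724850599/9269 ≈ 5.5925e+8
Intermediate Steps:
47804/(-37076) - 23278/(1/(-24025)) = 47804*(-1/37076) - 23278/(-1/24025) = -11951/9269 - 23278*(-24025) = -11951/9269 + 559253950 = 5183724850599/9269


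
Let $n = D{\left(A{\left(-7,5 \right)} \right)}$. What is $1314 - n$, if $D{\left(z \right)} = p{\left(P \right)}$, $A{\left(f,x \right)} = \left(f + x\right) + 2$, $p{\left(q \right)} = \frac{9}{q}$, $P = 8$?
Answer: $\frac{10503}{8} \approx 1312.9$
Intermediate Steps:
$A{\left(f,x \right)} = 2 + f + x$
$D{\left(z \right)} = \frac{9}{8}$
$n = \frac{9}{8} \approx 1.125$
$1314 - n = 1314 - \frac{9}{8} = \frac{10503}{8}$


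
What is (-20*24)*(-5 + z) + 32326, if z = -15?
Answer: 41926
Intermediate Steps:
(-20*24)*(-5 + z) + 32326 = (-20*24)*(-5 - 15) + 32326 = -480*(-20) + 32326 = 9600 + 32326 = 41926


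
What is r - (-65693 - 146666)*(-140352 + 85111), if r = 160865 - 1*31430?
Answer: -11730794084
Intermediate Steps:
r = 129435 (r = 160865 - 31430 = 129435)
r - (-65693 - 146666)*(-140352 + 85111) = 129435 - (-65693 - 146666)*(-140352 + 85111) = 129435 - (-212359)*(-55241) = 129435 - 1*11730923519 = 129435 - 11730923519 = -11730794084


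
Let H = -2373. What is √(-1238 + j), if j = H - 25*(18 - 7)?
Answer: I*√3886 ≈ 62.338*I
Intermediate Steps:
j = -2648 (j = -2373 - 25*(18 - 7) = -2373 - 25*11 = -2373 - 1*275 = -2373 - 275 = -2648)
√(-1238 + j) = √(-1238 - 2648) = √(-3886) = I*√3886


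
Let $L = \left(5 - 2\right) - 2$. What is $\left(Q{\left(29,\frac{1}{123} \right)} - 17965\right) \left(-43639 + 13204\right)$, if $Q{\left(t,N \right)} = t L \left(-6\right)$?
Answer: $552060465$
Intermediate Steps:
$L = 1$ ($L = 3 - 2 = 1$)
$Q{\left(t,N \right)} = - 6 t$ ($Q{\left(t,N \right)} = t 1 \left(-6\right) = t \left(-6\right) = - 6 t$)
$\left(Q{\left(29,\frac{1}{123} \right)} - 17965\right) \left(-43639 + 13204\right) = \left(\left(-6\right) 29 - 17965\right) \left(-43639 + 13204\right) = \left(-174 - 17965\right) \left(-30435\right) = \left(-18139\right) \left(-30435\right) = 552060465$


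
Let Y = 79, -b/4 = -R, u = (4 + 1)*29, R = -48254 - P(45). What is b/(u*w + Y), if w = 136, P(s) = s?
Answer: -193196/19799 ≈ -9.7579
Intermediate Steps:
R = -48299 (R = -48254 - 1*45 = -48254 - 45 = -48299)
u = 145 (u = 5*29 = 145)
b = -193196 (b = -(-4)*(-48299) = -4*48299 = -193196)
b/(u*w + Y) = -193196/(145*136 + 79) = -193196/(19720 + 79) = -193196/19799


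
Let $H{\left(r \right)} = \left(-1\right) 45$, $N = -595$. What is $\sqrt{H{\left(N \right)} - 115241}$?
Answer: $i \sqrt{115286} \approx 339.54 i$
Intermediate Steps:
$H{\left(r \right)} = -45$
$\sqrt{H{\left(N \right)} - 115241} = \sqrt{-45 - 115241} = \sqrt{-115286} = i \sqrt{115286}$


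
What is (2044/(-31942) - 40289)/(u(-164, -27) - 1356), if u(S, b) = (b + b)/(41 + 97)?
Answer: 4933167581/166082429 ≈ 29.703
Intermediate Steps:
u(S, b) = b/69 (u(S, b) = (2*b)/138 = (2*b)*(1/138) = b/69)
(2044/(-31942) - 40289)/(u(-164, -27) - 1356) = (2044/(-31942) - 40289)/((1/69)*(-27) - 1356) = (2044*(-1/31942) - 40289)/(-9/23 - 1356) = (-1022/15971 - 40289)/(-31197/23) = -643456641/15971*(-23/31197) = 4933167581/166082429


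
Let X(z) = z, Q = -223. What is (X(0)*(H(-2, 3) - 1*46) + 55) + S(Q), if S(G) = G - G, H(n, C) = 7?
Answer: 55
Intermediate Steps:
S(G) = 0
(X(0)*(H(-2, 3) - 1*46) + 55) + S(Q) = (0*(7 - 1*46) + 55) + 0 = (0*(7 - 46) + 55) + 0 = (0*(-39) + 55) + 0 = (0 + 55) + 0 = 55 + 0 = 55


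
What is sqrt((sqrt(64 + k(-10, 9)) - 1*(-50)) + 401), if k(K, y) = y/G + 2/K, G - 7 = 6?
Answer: sqrt(1905475 + 260*sqrt(17030))/65 ≈ 21.425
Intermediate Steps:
G = 13 (G = 7 + 6 = 13)
k(K, y) = 2/K + y/13 (k(K, y) = y/13 + 2/K = 2/K + y/13)
sqrt((sqrt(64 + k(-10, 9)) - 1*(-50)) + 401) = sqrt((sqrt(64 + (2/(-10) + (1/13)*9)) - 1*(-50)) + 401) = sqrt((sqrt(64 + (2*(-1/10) + 9/13)) + 50) + 401) = sqrt((sqrt(64 + (-1/5 + 9/13)) + 50) + 401) = sqrt((sqrt(64 + 32/65) + 50) + 401) = sqrt((sqrt(4192/65) + 50) + 401) = sqrt((4*sqrt(17030)/65 + 50) + 401) = sqrt((50 + 4*sqrt(17030)/65) + 401) = sqrt(451 + 4*sqrt(17030)/65)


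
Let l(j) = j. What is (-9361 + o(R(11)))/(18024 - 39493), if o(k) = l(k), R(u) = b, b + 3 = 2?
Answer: 9362/21469 ≈ 0.43607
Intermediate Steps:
b = -1 (b = -3 + 2 = -1)
R(u) = -1
o(k) = k
(-9361 + o(R(11)))/(18024 - 39493) = (-9361 - 1)/(18024 - 39493) = -9362/(-21469) = -9362*(-1/21469) = 9362/21469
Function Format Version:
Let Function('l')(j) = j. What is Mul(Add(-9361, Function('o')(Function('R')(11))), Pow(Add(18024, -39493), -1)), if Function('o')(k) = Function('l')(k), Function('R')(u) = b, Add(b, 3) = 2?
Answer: Rational(9362, 21469) ≈ 0.43607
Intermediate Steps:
b = -1 (b = Add(-3, 2) = -1)
Function('R')(u) = -1
Function('o')(k) = k
Mul(Add(-9361, Function('o')(Function('R')(11))), Pow(Add(18024, -39493), -1)) = Mul(Add(-9361, -1), Pow(Add(18024, -39493), -1)) = Mul(-9362, Pow(-21469, -1)) = Mul(-9362, Rational(-1, 21469)) = Rational(9362, 21469)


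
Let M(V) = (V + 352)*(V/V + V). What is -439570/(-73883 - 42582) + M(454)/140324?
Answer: 10439343013/1634283466 ≈ 6.3877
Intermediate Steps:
M(V) = (1 + V)*(352 + V) (M(V) = (352 + V)*(1 + V) = (1 + V)*(352 + V))
-439570/(-73883 - 42582) + M(454)/140324 = -439570/(-73883 - 42582) + (352 + 454**2 + 353*454)/140324 = -439570/(-116465) + (352 + 206116 + 160262)*(1/140324) = -439570*(-1/116465) + 366730*(1/140324) = 87914/23293 + 183365/70162 = 10439343013/1634283466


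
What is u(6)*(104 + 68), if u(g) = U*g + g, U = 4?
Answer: 5160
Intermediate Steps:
u(g) = 5*g (u(g) = 4*g + g = 5*g)
u(6)*(104 + 68) = (5*6)*(104 + 68) = 30*172 = 5160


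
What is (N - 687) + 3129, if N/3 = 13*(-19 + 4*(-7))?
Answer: 609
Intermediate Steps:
N = -1833 (N = 3*(13*(-19 + 4*(-7))) = 3*(13*(-19 - 28)) = 3*(13*(-47)) = 3*(-611) = -1833)
(N - 687) + 3129 = (-1833 - 687) + 3129 = -2520 + 3129 = 609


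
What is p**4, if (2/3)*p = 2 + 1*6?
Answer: 20736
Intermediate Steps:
p = 12 (p = 3*(2 + 1*6)/2 = 3*(2 + 6)/2 = (3/2)*8 = 12)
p**4 = 12**4 = 20736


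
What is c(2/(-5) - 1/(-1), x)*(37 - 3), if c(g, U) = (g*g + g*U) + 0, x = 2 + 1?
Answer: 1836/25 ≈ 73.440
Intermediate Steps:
x = 3
c(g, U) = g**2 + U*g (c(g, U) = (g**2 + U*g) + 0 = g**2 + U*g)
c(2/(-5) - 1/(-1), x)*(37 - 3) = ((2/(-5) - 1/(-1))*(3 + (2/(-5) - 1/(-1))))*(37 - 3) = ((2*(-1/5) - 1*(-1))*(3 + (2*(-1/5) - 1*(-1))))*34 = ((-2/5 + 1)*(3 + (-2/5 + 1)))*34 = (3*(3 + 3/5)/5)*34 = ((3/5)*(18/5))*34 = (54/25)*34 = 1836/25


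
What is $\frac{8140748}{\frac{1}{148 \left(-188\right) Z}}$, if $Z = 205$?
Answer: $-46434175332160$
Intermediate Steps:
$\frac{8140748}{\frac{1}{148 \left(-188\right) Z}} = \frac{8140748}{\frac{1}{148 \left(-188\right) 205}} = \frac{8140748}{\frac{1}{\left(-27824\right) 205}} = \frac{8140748}{\frac{1}{-5703920}} = \frac{8140748}{- \frac{1}{5703920}} = 8140748 \left(-5703920\right) = -46434175332160$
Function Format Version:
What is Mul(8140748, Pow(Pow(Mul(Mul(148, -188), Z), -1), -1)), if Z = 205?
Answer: -46434175332160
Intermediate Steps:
Mul(8140748, Pow(Pow(Mul(Mul(148, -188), Z), -1), -1)) = Mul(8140748, Pow(Pow(Mul(Mul(148, -188), 205), -1), -1)) = Mul(8140748, Pow(Pow(Mul(-27824, 205), -1), -1)) = Mul(8140748, Pow(Pow(-5703920, -1), -1)) = Mul(8140748, Pow(Rational(-1, 5703920), -1)) = Mul(8140748, -5703920) = -46434175332160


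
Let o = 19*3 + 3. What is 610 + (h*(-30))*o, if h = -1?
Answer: 2410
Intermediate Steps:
o = 60 (o = 57 + 3 = 60)
610 + (h*(-30))*o = 610 - 1*(-30)*60 = 610 + 30*60 = 610 + 1800 = 2410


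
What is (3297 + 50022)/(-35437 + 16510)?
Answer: -17773/6309 ≈ -2.8171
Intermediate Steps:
(3297 + 50022)/(-35437 + 16510) = 53319/(-18927) = 53319*(-1/18927) = -17773/6309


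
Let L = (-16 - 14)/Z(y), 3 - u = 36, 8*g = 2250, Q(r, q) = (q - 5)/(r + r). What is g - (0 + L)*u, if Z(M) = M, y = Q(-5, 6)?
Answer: 40725/4 ≈ 10181.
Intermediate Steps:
Q(r, q) = (-5 + q)/(2*r) (Q(r, q) = (-5 + q)/((2*r)) = (-5 + q)*(1/(2*r)) = (-5 + q)/(2*r))
y = -1/10 (y = (1/2)*(-5 + 6)/(-5) = (1/2)*(-1/5)*1 = -1/10 ≈ -0.10000)
g = 1125/4 (g = (1/8)*2250 = 1125/4 ≈ 281.25)
u = -33 (u = 3 - 1*36 = 3 - 36 = -33)
L = 300 (L = (-16 - 14)/(-1/10) = -30*(-10) = 300)
g - (0 + L)*u = 1125/4 - (0 + 300)*(-33) = 1125/4 - 300*(-33) = 1125/4 - 1*(-9900) = 1125/4 + 9900 = 40725/4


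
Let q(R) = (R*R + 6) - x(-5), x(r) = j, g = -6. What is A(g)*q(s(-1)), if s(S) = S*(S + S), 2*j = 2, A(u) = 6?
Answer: 54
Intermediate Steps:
j = 1 (j = (½)*2 = 1)
s(S) = 2*S² (s(S) = S*(2*S) = 2*S²)
x(r) = 1
q(R) = 5 + R² (q(R) = (R*R + 6) - 1*1 = (R² + 6) - 1 = (6 + R²) - 1 = 5 + R²)
A(g)*q(s(-1)) = 6*(5 + (2*(-1)²)²) = 6*(5 + (2*1)²) = 6*(5 + 2²) = 6*(5 + 4) = 6*9 = 54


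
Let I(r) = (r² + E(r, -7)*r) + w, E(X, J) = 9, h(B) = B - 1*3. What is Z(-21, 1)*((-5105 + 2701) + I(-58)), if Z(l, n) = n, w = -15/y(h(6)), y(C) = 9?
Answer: 1309/3 ≈ 436.33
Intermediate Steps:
h(B) = -3 + B (h(B) = B - 3 = -3 + B)
w = -5/3 (w = -15/9 = -15*⅑ = -5/3 ≈ -1.6667)
I(r) = -5/3 + r² + 9*r (I(r) = (r² + 9*r) - 5/3 = -5/3 + r² + 9*r)
Z(-21, 1)*((-5105 + 2701) + I(-58)) = 1*((-5105 + 2701) + (-5/3 + (-58)² + 9*(-58))) = 1*(-2404 + (-5/3 + 3364 - 522)) = 1*(-2404 + 8521/3) = 1*(1309/3) = 1309/3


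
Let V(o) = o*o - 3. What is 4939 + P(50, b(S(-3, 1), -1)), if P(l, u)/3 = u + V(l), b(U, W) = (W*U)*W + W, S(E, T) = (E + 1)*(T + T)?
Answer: 12415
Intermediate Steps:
V(o) = -3 + o² (V(o) = o² - 3 = -3 + o²)
S(E, T) = 2*T*(1 + E) (S(E, T) = (1 + E)*(2*T) = 2*T*(1 + E))
b(U, W) = W + U*W² (b(U, W) = (U*W)*W + W = U*W² + W = W + U*W²)
P(l, u) = -9 + 3*u + 3*l² (P(l, u) = 3*(u + (-3 + l²)) = 3*(-3 + u + l²) = -9 + 3*u + 3*l²)
4939 + P(50, b(S(-3, 1), -1)) = 4939 + (-9 + 3*(-(1 + (2*1*(1 - 3))*(-1))) + 3*50²) = 4939 + (-9 + 3*(-(1 + (2*1*(-2))*(-1))) + 3*2500) = 4939 + (-9 + 3*(-(1 - 4*(-1))) + 7500) = 4939 + (-9 + 3*(-(1 + 4)) + 7500) = 4939 + (-9 + 3*(-1*5) + 7500) = 4939 + (-9 + 3*(-5) + 7500) = 4939 + (-9 - 15 + 7500) = 4939 + 7476 = 12415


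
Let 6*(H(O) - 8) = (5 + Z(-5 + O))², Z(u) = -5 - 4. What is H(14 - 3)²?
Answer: 1024/9 ≈ 113.78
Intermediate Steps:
Z(u) = -9
H(O) = 32/3 (H(O) = 8 + (5 - 9)²/6 = 8 + (⅙)*(-4)² = 8 + (⅙)*16 = 8 + 8/3 = 32/3)
H(14 - 3)² = (32/3)² = 1024/9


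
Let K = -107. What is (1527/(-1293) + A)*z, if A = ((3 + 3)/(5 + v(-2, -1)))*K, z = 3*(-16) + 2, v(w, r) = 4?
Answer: 4313006/1293 ≈ 3335.7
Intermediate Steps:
z = -46 (z = -48 + 2 = -46)
A = -214/3 (A = ((3 + 3)/(5 + 4))*(-107) = (6/9)*(-107) = (6*(⅑))*(-107) = (⅔)*(-107) = -214/3 ≈ -71.333)
(1527/(-1293) + A)*z = (1527/(-1293) - 214/3)*(-46) = (1527*(-1/1293) - 214/3)*(-46) = (-509/431 - 214/3)*(-46) = -93761/1293*(-46) = 4313006/1293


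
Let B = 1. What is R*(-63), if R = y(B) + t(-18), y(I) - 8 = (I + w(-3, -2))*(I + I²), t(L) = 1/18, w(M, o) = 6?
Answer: -2779/2 ≈ -1389.5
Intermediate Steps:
t(L) = 1/18
y(I) = 8 + (6 + I)*(I + I²) (y(I) = 8 + (I + 6)*(I + I²) = 8 + (6 + I)*(I + I²))
R = 397/18 (R = (8 + 1³ + 6*1 + 7*1²) + 1/18 = (8 + 1 + 6 + 7*1) + 1/18 = (8 + 1 + 6 + 7) + 1/18 = 22 + 1/18 = 397/18 ≈ 22.056)
R*(-63) = (397/18)*(-63) = -2779/2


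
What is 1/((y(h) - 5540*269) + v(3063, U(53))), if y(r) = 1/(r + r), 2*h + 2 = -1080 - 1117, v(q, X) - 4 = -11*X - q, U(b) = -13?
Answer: -2199/3283494025 ≈ -6.6971e-7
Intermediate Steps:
v(q, X) = 4 - q - 11*X (v(q, X) = 4 + (-11*X - q) = 4 + (-q - 11*X) = 4 - q - 11*X)
h = -2199/2 (h = -1 + (-1080 - 1117)/2 = -1 + (½)*(-2197) = -1 - 2197/2 = -2199/2 ≈ -1099.5)
y(r) = 1/(2*r)
1/((y(h) - 5540*269) + v(3063, U(53))) = 1/((1/(2*(-2199/2)) - 5540*269) + (4 - 1*3063 - 11*(-13))) = 1/(((½)*(-2/2199) - 1*1490260) + (4 - 3063 + 143)) = 1/((-1/2199 - 1490260) - 2916) = 1/(-3277081741/2199 - 2916) = 1/(-3283494025/2199) = -2199/3283494025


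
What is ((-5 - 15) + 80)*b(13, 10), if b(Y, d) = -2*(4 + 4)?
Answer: -960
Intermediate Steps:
b(Y, d) = -16 (b(Y, d) = -2*8 = -16)
((-5 - 15) + 80)*b(13, 10) = ((-5 - 15) + 80)*(-16) = (-20 + 80)*(-16) = 60*(-16) = -960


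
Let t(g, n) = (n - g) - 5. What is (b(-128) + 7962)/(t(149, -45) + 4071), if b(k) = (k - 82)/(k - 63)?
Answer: 190119/92444 ≈ 2.0566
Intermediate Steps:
t(g, n) = -5 + n - g
b(k) = (-82 + k)/(-63 + k)
(b(-128) + 7962)/(t(149, -45) + 4071) = ((-82 - 128)/(-63 - 128) + 7962)/((-5 - 45 - 1*149) + 4071) = (-210/(-191) + 7962)/((-5 - 45 - 149) + 4071) = (-1/191*(-210) + 7962)/(-199 + 4071) = (210/191 + 7962)/3872 = (1520952/191)*(1/3872) = 190119/92444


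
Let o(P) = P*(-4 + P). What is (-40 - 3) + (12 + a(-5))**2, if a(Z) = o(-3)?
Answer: 1046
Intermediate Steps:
a(Z) = 21 (a(Z) = -3*(-4 - 3) = -3*(-7) = 21)
(-40 - 3) + (12 + a(-5))**2 = (-40 - 3) + (12 + 21)**2 = -43 + 33**2 = -43 + 1089 = 1046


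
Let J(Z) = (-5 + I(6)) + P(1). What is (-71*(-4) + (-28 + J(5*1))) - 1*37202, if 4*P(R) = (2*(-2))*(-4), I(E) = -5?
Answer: -36952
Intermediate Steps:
P(R) = 4 (P(R) = ((2*(-2))*(-4))/4 = (-4*(-4))/4 = (¼)*16 = 4)
J(Z) = -6 (J(Z) = (-5 - 5) + 4 = -10 + 4 = -6)
(-71*(-4) + (-28 + J(5*1))) - 1*37202 = (-71*(-4) + (-28 - 6)) - 1*37202 = (284 - 34) - 37202 = 250 - 37202 = -36952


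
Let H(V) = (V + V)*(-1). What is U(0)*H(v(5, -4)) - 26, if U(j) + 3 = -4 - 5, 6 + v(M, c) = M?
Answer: -50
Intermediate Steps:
v(M, c) = -6 + M
U(j) = -12 (U(j) = -3 + (-4 - 5) = -3 - 9 = -12)
H(V) = -2*V (H(V) = (2*V)*(-1) = -2*V)
U(0)*H(v(5, -4)) - 26 = -(-24)*(-6 + 5) - 26 = -(-24)*(-1) - 26 = -12*2 - 26 = -24 - 26 = -50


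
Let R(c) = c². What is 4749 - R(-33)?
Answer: 3660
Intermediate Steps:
4749 - R(-33) = 4749 - 1*(-33)² = 4749 - 1*1089 = 4749 - 1089 = 3660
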